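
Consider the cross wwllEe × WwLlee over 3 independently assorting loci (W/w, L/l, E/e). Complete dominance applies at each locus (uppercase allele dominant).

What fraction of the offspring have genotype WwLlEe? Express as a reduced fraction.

P(WwLlEe) = 1/8

wwllEe gametes: wlE×4, wle×4
WwLlee gametes: WLe×2, Wle×2, wLe×2, wle×2
wwllEe×WwLlee grid (8·8=64): WwLlEe=8 WwLlee=8 WwllEe=8 Wwllee=8 wwLlEe=8 wwLlee=8 wwllEe=8 wwllee=8
WwLlEe hits 8/64; gcd=8; 8÷8/64÷8 = 1/8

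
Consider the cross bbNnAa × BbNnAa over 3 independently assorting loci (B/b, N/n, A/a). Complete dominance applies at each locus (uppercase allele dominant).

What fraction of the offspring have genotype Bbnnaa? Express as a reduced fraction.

P(Bbnnaa) = 1/32

bbNnAa gametes: bNA×2, bNa×2, bnA×2, bna×2
BbNnAa gametes: BNA×1, BNa×1, BnA×1, Bna×1, bNA×1, bNa×1, bnA×1, bna×1
bbNnAa×BbNnAa grid (8·8=64): BbNNAA=2 BbNNAa=4 BbNNaa=2 BbNnAA=4 BbNnAa=8 BbNnaa=4 BbnnAA=2 BbnnAa=4 Bbnnaa=2 bbNNAA=2 bbNNAa=4 bbNNaa=2 bbNnAA=4 bbNnAa=8 bbNnaa=4 bbnnAA=2 bbnnAa=4 bbnnaa=2
Bbnnaa hits 2/64; gcd=2; 2÷2/64÷2 = 1/32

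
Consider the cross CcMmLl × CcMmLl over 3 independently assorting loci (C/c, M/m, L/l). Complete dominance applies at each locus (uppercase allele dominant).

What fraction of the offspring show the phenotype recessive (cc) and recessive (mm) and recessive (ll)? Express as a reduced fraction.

P(cc mm ll) = 1/64

CcMmLl gametes: CML×1, CMl×1, CmL×1, Cml×1, cML×1, cMl×1, cmL×1, cml×1
CcMmLl gametes: CML×1, CMl×1, CmL×1, Cml×1, cML×1, cMl×1, cmL×1, cml×1
CcMmLl×CcMmLl grid (8·8=64): CCMMLL=1 CCMMLl=2 CCMMll=1 CCMmLL=2 CCMmLl=4 CCMmll=2 CCmmLL=1 CCmmLl=2 CCmmll=1 CcMMLL=2 CcMMLl=4 CcMMll=2 CcMmLL=4 CcMmLl=8 CcMmll=4 CcmmLL=2 CcmmLl=4 Ccmmll=2 ccMMLL=1 ccMMLl=2 ccMMll=1 ccMmLL=2 ccMmLl=4 ccMmll=2 ccmmLL=1 ccmmLl=2 ccmmll=1
cc mm ll hits 1/64; gcd=1; 1÷1/64÷1 = 1/64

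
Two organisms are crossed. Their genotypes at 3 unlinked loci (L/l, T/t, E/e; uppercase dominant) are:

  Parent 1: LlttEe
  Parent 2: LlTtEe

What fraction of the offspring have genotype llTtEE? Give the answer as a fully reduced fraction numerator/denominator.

LlttEe gametes: LtE×2, Lte×2, ltE×2, lte×2
LlTtEe gametes: LTE×1, LTe×1, LtE×1, Lte×1, lTE×1, lTe×1, ltE×1, lte×1
LlttEe×LlTtEe grid (8·8=64): LLTtEE=2 LLTtEe=4 LLTtee=2 LLttEE=2 LLttEe=4 LLttee=2 LlTtEE=4 LlTtEe=8 LlTtee=4 LlttEE=4 LlttEe=8 Llttee=4 llTtEE=2 llTtEe=4 llTtee=2 llttEE=2 llttEe=4 llttee=2
llTtEE hits 2/64; gcd=2; 2÷2/64÷2 = 1/32

P(llTtEE) = 1/32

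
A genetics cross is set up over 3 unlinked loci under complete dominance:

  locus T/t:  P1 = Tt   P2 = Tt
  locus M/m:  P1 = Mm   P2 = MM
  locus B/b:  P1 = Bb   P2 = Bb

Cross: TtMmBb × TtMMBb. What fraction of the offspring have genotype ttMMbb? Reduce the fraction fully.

P(ttMMbb) = 1/32

TtMmBb gametes: TMB×1, TMb×1, TmB×1, Tmb×1, tMB×1, tMb×1, tmB×1, tmb×1
TtMMBb gametes: TMB×2, TMb×2, tMB×2, tMb×2
TtMmBb×TtMMBb grid (8·8=64): TTMMBB=2 TTMMBb=4 TTMMbb=2 TTMmBB=2 TTMmBb=4 TTMmbb=2 TtMMBB=4 TtMMBb=8 TtMMbb=4 TtMmBB=4 TtMmBb=8 TtMmbb=4 ttMMBB=2 ttMMBb=4 ttMMbb=2 ttMmBB=2 ttMmBb=4 ttMmbb=2
ttMMbb hits 2/64; gcd=2; 2÷2/64÷2 = 1/32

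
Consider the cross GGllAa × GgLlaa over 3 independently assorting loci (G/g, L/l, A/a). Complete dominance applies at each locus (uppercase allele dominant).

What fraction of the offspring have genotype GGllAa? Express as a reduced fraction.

P(GGllAa) = 1/8

GGllAa gametes: GlA×4, Gla×4
GgLlaa gametes: GLa×2, Gla×2, gLa×2, gla×2
GGllAa×GgLlaa grid (8·8=64): GGLlAa=8 GGLlaa=8 GGllAa=8 GGllaa=8 GgLlAa=8 GgLlaa=8 GgllAa=8 Ggllaa=8
GGllAa hits 8/64; gcd=8; 8÷8/64÷8 = 1/8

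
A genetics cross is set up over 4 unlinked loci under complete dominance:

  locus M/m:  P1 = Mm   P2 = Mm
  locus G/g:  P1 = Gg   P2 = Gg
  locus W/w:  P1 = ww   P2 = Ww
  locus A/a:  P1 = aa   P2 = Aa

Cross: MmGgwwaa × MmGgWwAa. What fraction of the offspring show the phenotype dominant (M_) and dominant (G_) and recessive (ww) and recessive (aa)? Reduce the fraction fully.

MmGgwwaa gametes: MGwa×4, Mgwa×4, mGwa×4, mgwa×4
MmGgWwAa gametes: MGWA×1, MGWa×1, MGwA×1, MGwa×1, MgWA×1, MgWa×1, MgwA×1, Mgwa×1, mGWA×1, mGWa×1, mGwA×1, mGwa×1, mgWA×1, mgWa×1, mgwA×1, mgwa×1
MmGgwwaa×MmGgWwAa grid (16·16=256): MMGGWwAa=4 MMGGWwaa=4 MMGGwwAa=4 MMGGwwaa=4 MMGgWwAa=8 MMGgWwaa=8 MMGgwwAa=8 MMGgwwaa=8 MMggWwAa=4 MMggWwaa=4 MMggwwAa=4 MMggwwaa=4 MmGGWwAa=8 MmGGWwaa=8 MmGGwwAa=8 MmGGwwaa=8 MmGgWwAa=16 MmGgWwaa=16 MmGgwwAa=16 MmGgwwaa=16 MmggWwAa=8 MmggWwaa=8 MmggwwAa=8 Mmggwwaa=8 mmGGWwAa=4 mmGGWwaa=4 mmGGwwAa=4 mmGGwwaa=4 mmGgWwAa=8 mmGgWwaa=8 mmGgwwAa=8 mmGgwwaa=8 mmggWwAa=4 mmggWwaa=4 mmggwwAa=4 mmggwwaa=4
M_ G_ ww aa hits 36/256; gcd=4; 36÷4/256÷4 = 9/64

P(M_ G_ ww aa) = 9/64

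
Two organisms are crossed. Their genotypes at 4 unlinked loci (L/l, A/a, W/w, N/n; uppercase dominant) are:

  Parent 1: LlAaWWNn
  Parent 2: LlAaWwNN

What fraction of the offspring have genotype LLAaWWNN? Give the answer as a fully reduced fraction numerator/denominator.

P(LLAaWWNN) = 1/32

LlAaWWNn gametes: LAWN×2, LAWn×2, LaWN×2, LaWn×2, lAWN×2, lAWn×2, laWN×2, laWn×2
LlAaWwNN gametes: LAWN×2, LAwN×2, LaWN×2, LawN×2, lAWN×2, lAwN×2, laWN×2, lawN×2
LlAaWWNn×LlAaWwNN grid (16·16=256): LLAAWWNN=4 LLAAWWNn=4 LLAAWwNN=4 LLAAWwNn=4 LLAaWWNN=8 LLAaWWNn=8 LLAaWwNN=8 LLAaWwNn=8 LLaaWWNN=4 LLaaWWNn=4 LLaaWwNN=4 LLaaWwNn=4 LlAAWWNN=8 LlAAWWNn=8 LlAAWwNN=8 LlAAWwNn=8 LlAaWWNN=16 LlAaWWNn=16 LlAaWwNN=16 LlAaWwNn=16 LlaaWWNN=8 LlaaWWNn=8 LlaaWwNN=8 LlaaWwNn=8 llAAWWNN=4 llAAWWNn=4 llAAWwNN=4 llAAWwNn=4 llAaWWNN=8 llAaWWNn=8 llAaWwNN=8 llAaWwNn=8 llaaWWNN=4 llaaWWNn=4 llaaWwNN=4 llaaWwNn=4
LLAaWWNN hits 8/256; gcd=8; 8÷8/256÷8 = 1/32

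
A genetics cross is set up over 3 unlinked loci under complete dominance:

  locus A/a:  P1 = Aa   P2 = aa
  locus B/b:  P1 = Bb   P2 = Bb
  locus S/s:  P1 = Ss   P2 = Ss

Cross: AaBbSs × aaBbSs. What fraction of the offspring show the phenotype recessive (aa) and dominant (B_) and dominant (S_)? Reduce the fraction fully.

P(aa B_ S_) = 9/32

AaBbSs gametes: ABS×1, ABs×1, AbS×1, Abs×1, aBS×1, aBs×1, abS×1, abs×1
aaBbSs gametes: aBS×2, aBs×2, abS×2, abs×2
AaBbSs×aaBbSs grid (8·8=64): AaBBSS=2 AaBBSs=4 AaBBss=2 AaBbSS=4 AaBbSs=8 AaBbss=4 AabbSS=2 AabbSs=4 Aabbss=2 aaBBSS=2 aaBBSs=4 aaBBss=2 aaBbSS=4 aaBbSs=8 aaBbss=4 aabbSS=2 aabbSs=4 aabbss=2
aa B_ S_ hits 18/64; gcd=2; 18÷2/64÷2 = 9/32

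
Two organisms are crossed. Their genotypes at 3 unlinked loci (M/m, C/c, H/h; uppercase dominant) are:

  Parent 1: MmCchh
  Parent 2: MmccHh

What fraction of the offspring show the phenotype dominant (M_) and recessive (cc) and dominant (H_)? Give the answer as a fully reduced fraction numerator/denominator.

MmCchh gametes: MCh×2, Mch×2, mCh×2, mch×2
MmccHh gametes: McH×2, Mch×2, mcH×2, mch×2
MmCchh×MmccHh grid (8·8=64): MMCcHh=4 MMCchh=4 MMccHh=4 MMcchh=4 MmCcHh=8 MmCchh=8 MmccHh=8 Mmcchh=8 mmCcHh=4 mmCchh=4 mmccHh=4 mmcchh=4
M_ cc H_ hits 12/64; gcd=4; 12÷4/64÷4 = 3/16

P(M_ cc H_) = 3/16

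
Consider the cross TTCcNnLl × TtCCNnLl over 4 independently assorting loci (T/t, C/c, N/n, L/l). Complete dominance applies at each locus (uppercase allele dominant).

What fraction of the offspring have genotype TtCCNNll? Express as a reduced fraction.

TTCcNnLl gametes: TCNL×2, TCNl×2, TCnL×2, TCnl×2, TcNL×2, TcNl×2, TcnL×2, Tcnl×2
TtCCNnLl gametes: TCNL×2, TCNl×2, TCnL×2, TCnl×2, tCNL×2, tCNl×2, tCnL×2, tCnl×2
TTCcNnLl×TtCCNnLl grid (16·16=256): TTCCNNLL=4 TTCCNNLl=8 TTCCNNll=4 TTCCNnLL=8 TTCCNnLl=16 TTCCNnll=8 TTCCnnLL=4 TTCCnnLl=8 TTCCnnll=4 TTCcNNLL=4 TTCcNNLl=8 TTCcNNll=4 TTCcNnLL=8 TTCcNnLl=16 TTCcNnll=8 TTCcnnLL=4 TTCcnnLl=8 TTCcnnll=4 TtCCNNLL=4 TtCCNNLl=8 TtCCNNll=4 TtCCNnLL=8 TtCCNnLl=16 TtCCNnll=8 TtCCnnLL=4 TtCCnnLl=8 TtCCnnll=4 TtCcNNLL=4 TtCcNNLl=8 TtCcNNll=4 TtCcNnLL=8 TtCcNnLl=16 TtCcNnll=8 TtCcnnLL=4 TtCcnnLl=8 TtCcnnll=4
TtCCNNll hits 4/256; gcd=4; 4÷4/256÷4 = 1/64

P(TtCCNNll) = 1/64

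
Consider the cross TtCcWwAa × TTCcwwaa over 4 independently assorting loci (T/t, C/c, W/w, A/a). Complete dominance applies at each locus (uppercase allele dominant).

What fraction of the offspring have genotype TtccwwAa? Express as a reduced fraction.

TtCcWwAa gametes: TCWA×1, TCWa×1, TCwA×1, TCwa×1, TcWA×1, TcWa×1, TcwA×1, Tcwa×1, tCWA×1, tCWa×1, tCwA×1, tCwa×1, tcWA×1, tcWa×1, tcwA×1, tcwa×1
TTCcwwaa gametes: TCwa×8, Tcwa×8
TtCcWwAa×TTCcwwaa grid (16·16=256): TTCCWwAa=8 TTCCWwaa=8 TTCCwwAa=8 TTCCwwaa=8 TTCcWwAa=16 TTCcWwaa=16 TTCcwwAa=16 TTCcwwaa=16 TTccWwAa=8 TTccWwaa=8 TTccwwAa=8 TTccwwaa=8 TtCCWwAa=8 TtCCWwaa=8 TtCCwwAa=8 TtCCwwaa=8 TtCcWwAa=16 TtCcWwaa=16 TtCcwwAa=16 TtCcwwaa=16 TtccWwAa=8 TtccWwaa=8 TtccwwAa=8 Ttccwwaa=8
TtccwwAa hits 8/256; gcd=8; 8÷8/256÷8 = 1/32

P(TtccwwAa) = 1/32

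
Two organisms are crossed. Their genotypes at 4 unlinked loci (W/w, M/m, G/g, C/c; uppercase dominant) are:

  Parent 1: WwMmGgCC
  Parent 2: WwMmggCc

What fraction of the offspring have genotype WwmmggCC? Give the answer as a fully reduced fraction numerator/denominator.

P(WwmmggCC) = 1/32

WwMmGgCC gametes: WMGC×2, WMgC×2, WmGC×2, WmgC×2, wMGC×2, wMgC×2, wmGC×2, wmgC×2
WwMmggCc gametes: WMgC×2, WMgc×2, WmgC×2, Wmgc×2, wMgC×2, wMgc×2, wmgC×2, wmgc×2
WwMmGgCC×WwMmggCc grid (16·16=256): WWMMGgCC=4 WWMMGgCc=4 WWMMggCC=4 WWMMggCc=4 WWMmGgCC=8 WWMmGgCc=8 WWMmggCC=8 WWMmggCc=8 WWmmGgCC=4 WWmmGgCc=4 WWmmggCC=4 WWmmggCc=4 WwMMGgCC=8 WwMMGgCc=8 WwMMggCC=8 WwMMggCc=8 WwMmGgCC=16 WwMmGgCc=16 WwMmggCC=16 WwMmggCc=16 WwmmGgCC=8 WwmmGgCc=8 WwmmggCC=8 WwmmggCc=8 wwMMGgCC=4 wwMMGgCc=4 wwMMggCC=4 wwMMggCc=4 wwMmGgCC=8 wwMmGgCc=8 wwMmggCC=8 wwMmggCc=8 wwmmGgCC=4 wwmmGgCc=4 wwmmggCC=4 wwmmggCc=4
WwmmggCC hits 8/256; gcd=8; 8÷8/256÷8 = 1/32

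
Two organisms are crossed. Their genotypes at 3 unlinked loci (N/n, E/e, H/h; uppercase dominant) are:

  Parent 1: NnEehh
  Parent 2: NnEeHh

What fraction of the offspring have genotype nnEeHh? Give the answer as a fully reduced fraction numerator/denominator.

NnEehh gametes: NEh×2, Neh×2, nEh×2, neh×2
NnEeHh gametes: NEH×1, NEh×1, NeH×1, Neh×1, nEH×1, nEh×1, neH×1, neh×1
NnEehh×NnEeHh grid (8·8=64): NNEEHh=2 NNEEhh=2 NNEeHh=4 NNEehh=4 NNeeHh=2 NNeehh=2 NnEEHh=4 NnEEhh=4 NnEeHh=8 NnEehh=8 NneeHh=4 Nneehh=4 nnEEHh=2 nnEEhh=2 nnEeHh=4 nnEehh=4 nneeHh=2 nneehh=2
nnEeHh hits 4/64; gcd=4; 4÷4/64÷4 = 1/16

P(nnEeHh) = 1/16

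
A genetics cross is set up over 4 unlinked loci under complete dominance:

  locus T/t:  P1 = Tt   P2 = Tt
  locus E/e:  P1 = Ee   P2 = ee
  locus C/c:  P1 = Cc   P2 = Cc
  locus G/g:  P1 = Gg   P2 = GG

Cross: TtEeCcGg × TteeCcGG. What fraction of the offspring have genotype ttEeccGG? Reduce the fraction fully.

P(ttEeccGG) = 1/64

TtEeCcGg gametes: TECG×1, TECg×1, TEcG×1, TEcg×1, TeCG×1, TeCg×1, TecG×1, Tecg×1, tECG×1, tECg×1, tEcG×1, tEcg×1, teCG×1, teCg×1, tecG×1, tecg×1
TteeCcGG gametes: TeCG×4, TecG×4, teCG×4, tecG×4
TtEeCcGg×TteeCcGG grid (16·16=256): TTEeCCGG=4 TTEeCCGg=4 TTEeCcGG=8 TTEeCcGg=8 TTEeccGG=4 TTEeccGg=4 TTeeCCGG=4 TTeeCCGg=4 TTeeCcGG=8 TTeeCcGg=8 TTeeccGG=4 TTeeccGg=4 TtEeCCGG=8 TtEeCCGg=8 TtEeCcGG=16 TtEeCcGg=16 TtEeccGG=8 TtEeccGg=8 TteeCCGG=8 TteeCCGg=8 TteeCcGG=16 TteeCcGg=16 TteeccGG=8 TteeccGg=8 ttEeCCGG=4 ttEeCCGg=4 ttEeCcGG=8 ttEeCcGg=8 ttEeccGG=4 ttEeccGg=4 tteeCCGG=4 tteeCCGg=4 tteeCcGG=8 tteeCcGg=8 tteeccGG=4 tteeccGg=4
ttEeccGG hits 4/256; gcd=4; 4÷4/256÷4 = 1/64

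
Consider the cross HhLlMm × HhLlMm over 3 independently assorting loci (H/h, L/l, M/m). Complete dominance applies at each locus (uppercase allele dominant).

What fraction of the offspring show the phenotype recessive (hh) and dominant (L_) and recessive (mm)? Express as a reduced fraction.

P(hh L_ mm) = 3/64

HhLlMm gametes: HLM×1, HLm×1, HlM×1, Hlm×1, hLM×1, hLm×1, hlM×1, hlm×1
HhLlMm gametes: HLM×1, HLm×1, HlM×1, Hlm×1, hLM×1, hLm×1, hlM×1, hlm×1
HhLlMm×HhLlMm grid (8·8=64): HHLLMM=1 HHLLMm=2 HHLLmm=1 HHLlMM=2 HHLlMm=4 HHLlmm=2 HHllMM=1 HHllMm=2 HHllmm=1 HhLLMM=2 HhLLMm=4 HhLLmm=2 HhLlMM=4 HhLlMm=8 HhLlmm=4 HhllMM=2 HhllMm=4 Hhllmm=2 hhLLMM=1 hhLLMm=2 hhLLmm=1 hhLlMM=2 hhLlMm=4 hhLlmm=2 hhllMM=1 hhllMm=2 hhllmm=1
hh L_ mm hits 3/64; gcd=1; 3÷1/64÷1 = 3/64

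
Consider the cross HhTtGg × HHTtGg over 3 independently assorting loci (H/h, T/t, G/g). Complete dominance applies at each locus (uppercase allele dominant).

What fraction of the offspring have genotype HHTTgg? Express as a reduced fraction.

HhTtGg gametes: HTG×1, HTg×1, HtG×1, Htg×1, hTG×1, hTg×1, htG×1, htg×1
HHTtGg gametes: HTG×2, HTg×2, HtG×2, Htg×2
HhTtGg×HHTtGg grid (8·8=64): HHTTGG=2 HHTTGg=4 HHTTgg=2 HHTtGG=4 HHTtGg=8 HHTtgg=4 HHttGG=2 HHttGg=4 HHttgg=2 HhTTGG=2 HhTTGg=4 HhTTgg=2 HhTtGG=4 HhTtGg=8 HhTtgg=4 HhttGG=2 HhttGg=4 Hhttgg=2
HHTTgg hits 2/64; gcd=2; 2÷2/64÷2 = 1/32

P(HHTTgg) = 1/32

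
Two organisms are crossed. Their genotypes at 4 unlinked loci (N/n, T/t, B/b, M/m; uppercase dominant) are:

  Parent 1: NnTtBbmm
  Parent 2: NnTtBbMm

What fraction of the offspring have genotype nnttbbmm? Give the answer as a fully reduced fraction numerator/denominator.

NnTtBbmm gametes: NTBm×2, NTbm×2, NtBm×2, Ntbm×2, nTBm×2, nTbm×2, ntBm×2, ntbm×2
NnTtBbMm gametes: NTBM×1, NTBm×1, NTbM×1, NTbm×1, NtBM×1, NtBm×1, NtbM×1, Ntbm×1, nTBM×1, nTBm×1, nTbM×1, nTbm×1, ntBM×1, ntBm×1, ntbM×1, ntbm×1
NnTtBbmm×NnTtBbMm grid (16·16=256): NNTTBBMm=2 NNTTBBmm=2 NNTTBbMm=4 NNTTBbmm=4 NNTTbbMm=2 NNTTbbmm=2 NNTtBBMm=4 NNTtBBmm=4 NNTtBbMm=8 NNTtBbmm=8 NNTtbbMm=4 NNTtbbmm=4 NNttBBMm=2 NNttBBmm=2 NNttBbMm=4 NNttBbmm=4 NNttbbMm=2 NNttbbmm=2 NnTTBBMm=4 NnTTBBmm=4 NnTTBbMm=8 NnTTBbmm=8 NnTTbbMm=4 NnTTbbmm=4 NnTtBBMm=8 NnTtBBmm=8 NnTtBbMm=16 NnTtBbmm=16 NnTtbbMm=8 NnTtbbmm=8 NnttBBMm=4 NnttBBmm=4 NnttBbMm=8 NnttBbmm=8 NnttbbMm=4 Nnttbbmm=4 nnTTBBMm=2 nnTTBBmm=2 nnTTBbMm=4 nnTTBbmm=4 nnTTbbMm=2 nnTTbbmm=2 nnTtBBMm=4 nnTtBBmm=4 nnTtBbMm=8 nnTtBbmm=8 nnTtbbMm=4 nnTtbbmm=4 nnttBBMm=2 nnttBBmm=2 nnttBbMm=4 nnttBbmm=4 nnttbbMm=2 nnttbbmm=2
nnttbbmm hits 2/256; gcd=2; 2÷2/256÷2 = 1/128

P(nnttbbmm) = 1/128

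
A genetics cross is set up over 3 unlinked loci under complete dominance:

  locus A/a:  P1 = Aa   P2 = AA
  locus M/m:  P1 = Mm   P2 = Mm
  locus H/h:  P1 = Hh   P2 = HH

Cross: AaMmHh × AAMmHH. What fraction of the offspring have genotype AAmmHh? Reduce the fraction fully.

P(AAmmHh) = 1/16

AaMmHh gametes: AMH×1, AMh×1, AmH×1, Amh×1, aMH×1, aMh×1, amH×1, amh×1
AAMmHH gametes: AMH×4, AmH×4
AaMmHh×AAMmHH grid (8·8=64): AAMMHH=4 AAMMHh=4 AAMmHH=8 AAMmHh=8 AAmmHH=4 AAmmHh=4 AaMMHH=4 AaMMHh=4 AaMmHH=8 AaMmHh=8 AammHH=4 AammHh=4
AAmmHh hits 4/64; gcd=4; 4÷4/64÷4 = 1/16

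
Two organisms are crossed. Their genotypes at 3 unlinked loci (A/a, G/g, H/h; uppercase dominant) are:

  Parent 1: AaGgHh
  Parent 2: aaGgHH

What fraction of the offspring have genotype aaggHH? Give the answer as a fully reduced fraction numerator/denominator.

P(aaggHH) = 1/16

AaGgHh gametes: AGH×1, AGh×1, AgH×1, Agh×1, aGH×1, aGh×1, agH×1, agh×1
aaGgHH gametes: aGH×4, agH×4
AaGgHh×aaGgHH grid (8·8=64): AaGGHH=4 AaGGHh=4 AaGgHH=8 AaGgHh=8 AaggHH=4 AaggHh=4 aaGGHH=4 aaGGHh=4 aaGgHH=8 aaGgHh=8 aaggHH=4 aaggHh=4
aaggHH hits 4/64; gcd=4; 4÷4/64÷4 = 1/16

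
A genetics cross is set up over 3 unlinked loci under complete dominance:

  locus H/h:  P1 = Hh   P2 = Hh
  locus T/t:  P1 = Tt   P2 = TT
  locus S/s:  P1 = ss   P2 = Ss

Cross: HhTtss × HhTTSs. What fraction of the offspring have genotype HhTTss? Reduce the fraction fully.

P(HhTTss) = 1/8

HhTtss gametes: HTs×2, Hts×2, hTs×2, hts×2
HhTTSs gametes: HTS×2, HTs×2, hTS×2, hTs×2
HhTtss×HhTTSs grid (8·8=64): HHTTSs=4 HHTTss=4 HHTtSs=4 HHTtss=4 HhTTSs=8 HhTTss=8 HhTtSs=8 HhTtss=8 hhTTSs=4 hhTTss=4 hhTtSs=4 hhTtss=4
HhTTss hits 8/64; gcd=8; 8÷8/64÷8 = 1/8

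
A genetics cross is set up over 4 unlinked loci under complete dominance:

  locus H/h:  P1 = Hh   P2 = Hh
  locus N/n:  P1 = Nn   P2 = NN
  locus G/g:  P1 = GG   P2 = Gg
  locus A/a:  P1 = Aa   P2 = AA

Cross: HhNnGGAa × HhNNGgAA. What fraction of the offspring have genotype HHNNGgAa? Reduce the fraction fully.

P(HHNNGgAa) = 1/32

HhNnGGAa gametes: HNGA×2, HNGa×2, HnGA×2, HnGa×2, hNGA×2, hNGa×2, hnGA×2, hnGa×2
HhNNGgAA gametes: HNGA×4, HNgA×4, hNGA×4, hNgA×4
HhNnGGAa×HhNNGgAA grid (16·16=256): HHNNGGAA=8 HHNNGGAa=8 HHNNGgAA=8 HHNNGgAa=8 HHNnGGAA=8 HHNnGGAa=8 HHNnGgAA=8 HHNnGgAa=8 HhNNGGAA=16 HhNNGGAa=16 HhNNGgAA=16 HhNNGgAa=16 HhNnGGAA=16 HhNnGGAa=16 HhNnGgAA=16 HhNnGgAa=16 hhNNGGAA=8 hhNNGGAa=8 hhNNGgAA=8 hhNNGgAa=8 hhNnGGAA=8 hhNnGGAa=8 hhNnGgAA=8 hhNnGgAa=8
HHNNGgAa hits 8/256; gcd=8; 8÷8/256÷8 = 1/32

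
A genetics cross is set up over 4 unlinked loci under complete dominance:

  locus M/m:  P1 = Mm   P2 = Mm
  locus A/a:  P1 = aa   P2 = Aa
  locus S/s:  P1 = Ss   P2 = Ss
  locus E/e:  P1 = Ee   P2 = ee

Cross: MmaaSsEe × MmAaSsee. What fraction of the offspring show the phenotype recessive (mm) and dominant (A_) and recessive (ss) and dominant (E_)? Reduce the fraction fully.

MmaaSsEe gametes: MaSE×2, MaSe×2, MasE×2, Mase×2, maSE×2, maSe×2, masE×2, mase×2
MmAaSsee gametes: MASe×2, MAse×2, MaSe×2, Mase×2, mASe×2, mAse×2, maSe×2, mase×2
MmaaSsEe×MmAaSsee grid (16·16=256): MMAaSSEe=4 MMAaSSee=4 MMAaSsEe=8 MMAaSsee=8 MMAassEe=4 MMAassee=4 MMaaSSEe=4 MMaaSSee=4 MMaaSsEe=8 MMaaSsee=8 MMaassEe=4 MMaassee=4 MmAaSSEe=8 MmAaSSee=8 MmAaSsEe=16 MmAaSsee=16 MmAassEe=8 MmAassee=8 MmaaSSEe=8 MmaaSSee=8 MmaaSsEe=16 MmaaSsee=16 MmaassEe=8 Mmaassee=8 mmAaSSEe=4 mmAaSSee=4 mmAaSsEe=8 mmAaSsee=8 mmAassEe=4 mmAassee=4 mmaaSSEe=4 mmaaSSee=4 mmaaSsEe=8 mmaaSsee=8 mmaassEe=4 mmaassee=4
mm A_ ss E_ hits 4/256; gcd=4; 4÷4/256÷4 = 1/64

P(mm A_ ss E_) = 1/64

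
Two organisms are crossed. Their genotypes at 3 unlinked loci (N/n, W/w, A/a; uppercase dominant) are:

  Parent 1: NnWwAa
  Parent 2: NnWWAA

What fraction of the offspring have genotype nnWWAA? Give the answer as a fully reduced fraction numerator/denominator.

P(nnWWAA) = 1/16

NnWwAa gametes: NWA×1, NWa×1, NwA×1, Nwa×1, nWA×1, nWa×1, nwA×1, nwa×1
NnWWAA gametes: NWA×4, nWA×4
NnWwAa×NnWWAA grid (8·8=64): NNWWAA=4 NNWWAa=4 NNWwAA=4 NNWwAa=4 NnWWAA=8 NnWWAa=8 NnWwAA=8 NnWwAa=8 nnWWAA=4 nnWWAa=4 nnWwAA=4 nnWwAa=4
nnWWAA hits 4/64; gcd=4; 4÷4/64÷4 = 1/16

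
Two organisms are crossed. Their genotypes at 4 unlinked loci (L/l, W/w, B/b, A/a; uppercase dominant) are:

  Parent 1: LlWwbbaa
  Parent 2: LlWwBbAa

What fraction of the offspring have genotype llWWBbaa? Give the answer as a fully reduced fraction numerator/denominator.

P(llWWBbaa) = 1/64

LlWwbbaa gametes: LWba×4, Lwba×4, lWba×4, lwba×4
LlWwBbAa gametes: LWBA×1, LWBa×1, LWbA×1, LWba×1, LwBA×1, LwBa×1, LwbA×1, Lwba×1, lWBA×1, lWBa×1, lWbA×1, lWba×1, lwBA×1, lwBa×1, lwbA×1, lwba×1
LlWwbbaa×LlWwBbAa grid (16·16=256): LLWWBbAa=4 LLWWBbaa=4 LLWWbbAa=4 LLWWbbaa=4 LLWwBbAa=8 LLWwBbaa=8 LLWwbbAa=8 LLWwbbaa=8 LLwwBbAa=4 LLwwBbaa=4 LLwwbbAa=4 LLwwbbaa=4 LlWWBbAa=8 LlWWBbaa=8 LlWWbbAa=8 LlWWbbaa=8 LlWwBbAa=16 LlWwBbaa=16 LlWwbbAa=16 LlWwbbaa=16 LlwwBbAa=8 LlwwBbaa=8 LlwwbbAa=8 Llwwbbaa=8 llWWBbAa=4 llWWBbaa=4 llWWbbAa=4 llWWbbaa=4 llWwBbAa=8 llWwBbaa=8 llWwbbAa=8 llWwbbaa=8 llwwBbAa=4 llwwBbaa=4 llwwbbAa=4 llwwbbaa=4
llWWBbaa hits 4/256; gcd=4; 4÷4/256÷4 = 1/64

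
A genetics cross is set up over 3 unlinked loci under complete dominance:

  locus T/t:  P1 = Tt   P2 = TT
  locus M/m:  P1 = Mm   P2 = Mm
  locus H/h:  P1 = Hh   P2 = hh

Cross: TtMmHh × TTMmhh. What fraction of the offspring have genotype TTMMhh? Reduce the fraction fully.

P(TTMMhh) = 1/16

TtMmHh gametes: TMH×1, TMh×1, TmH×1, Tmh×1, tMH×1, tMh×1, tmH×1, tmh×1
TTMmhh gametes: TMh×4, Tmh×4
TtMmHh×TTMmhh grid (8·8=64): TTMMHh=4 TTMMhh=4 TTMmHh=8 TTMmhh=8 TTmmHh=4 TTmmhh=4 TtMMHh=4 TtMMhh=4 TtMmHh=8 TtMmhh=8 TtmmHh=4 Ttmmhh=4
TTMMhh hits 4/64; gcd=4; 4÷4/64÷4 = 1/16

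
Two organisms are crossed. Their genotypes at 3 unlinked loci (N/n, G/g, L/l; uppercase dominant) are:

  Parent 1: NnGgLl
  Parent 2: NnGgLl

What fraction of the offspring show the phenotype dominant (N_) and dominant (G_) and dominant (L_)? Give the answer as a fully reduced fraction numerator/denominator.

NnGgLl gametes: NGL×1, NGl×1, NgL×1, Ngl×1, nGL×1, nGl×1, ngL×1, ngl×1
NnGgLl gametes: NGL×1, NGl×1, NgL×1, Ngl×1, nGL×1, nGl×1, ngL×1, ngl×1
NnGgLl×NnGgLl grid (8·8=64): NNGGLL=1 NNGGLl=2 NNGGll=1 NNGgLL=2 NNGgLl=4 NNGgll=2 NNggLL=1 NNggLl=2 NNggll=1 NnGGLL=2 NnGGLl=4 NnGGll=2 NnGgLL=4 NnGgLl=8 NnGgll=4 NnggLL=2 NnggLl=4 Nnggll=2 nnGGLL=1 nnGGLl=2 nnGGll=1 nnGgLL=2 nnGgLl=4 nnGgll=2 nnggLL=1 nnggLl=2 nnggll=1
N_ G_ L_ hits 27/64; gcd=1; 27÷1/64÷1 = 27/64

P(N_ G_ L_) = 27/64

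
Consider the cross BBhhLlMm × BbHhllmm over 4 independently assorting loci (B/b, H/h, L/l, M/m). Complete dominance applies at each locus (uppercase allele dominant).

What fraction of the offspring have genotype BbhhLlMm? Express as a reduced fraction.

P(BbhhLlMm) = 1/16

BBhhLlMm gametes: BhLM×4, BhLm×4, BhlM×4, Bhlm×4
BbHhllmm gametes: BHlm×4, Bhlm×4, bHlm×4, bhlm×4
BBhhLlMm×BbHhllmm grid (16·16=256): BBHhLlMm=16 BBHhLlmm=16 BBHhllMm=16 BBHhllmm=16 BBhhLlMm=16 BBhhLlmm=16 BBhhllMm=16 BBhhllmm=16 BbHhLlMm=16 BbHhLlmm=16 BbHhllMm=16 BbHhllmm=16 BbhhLlMm=16 BbhhLlmm=16 BbhhllMm=16 Bbhhllmm=16
BbhhLlMm hits 16/256; gcd=16; 16÷16/256÷16 = 1/16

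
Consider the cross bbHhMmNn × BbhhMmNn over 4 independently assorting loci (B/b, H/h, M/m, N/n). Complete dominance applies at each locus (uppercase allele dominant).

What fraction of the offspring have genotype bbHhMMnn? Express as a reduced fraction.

bbHhMmNn gametes: bHMN×2, bHMn×2, bHmN×2, bHmn×2, bhMN×2, bhMn×2, bhmN×2, bhmn×2
BbhhMmNn gametes: BhMN×2, BhMn×2, BhmN×2, Bhmn×2, bhMN×2, bhMn×2, bhmN×2, bhmn×2
bbHhMmNn×BbhhMmNn grid (16·16=256): BbHhMMNN=4 BbHhMMNn=8 BbHhMMnn=4 BbHhMmNN=8 BbHhMmNn=16 BbHhMmnn=8 BbHhmmNN=4 BbHhmmNn=8 BbHhmmnn=4 BbhhMMNN=4 BbhhMMNn=8 BbhhMMnn=4 BbhhMmNN=8 BbhhMmNn=16 BbhhMmnn=8 BbhhmmNN=4 BbhhmmNn=8 Bbhhmmnn=4 bbHhMMNN=4 bbHhMMNn=8 bbHhMMnn=4 bbHhMmNN=8 bbHhMmNn=16 bbHhMmnn=8 bbHhmmNN=4 bbHhmmNn=8 bbHhmmnn=4 bbhhMMNN=4 bbhhMMNn=8 bbhhMMnn=4 bbhhMmNN=8 bbhhMmNn=16 bbhhMmnn=8 bbhhmmNN=4 bbhhmmNn=8 bbhhmmnn=4
bbHhMMnn hits 4/256; gcd=4; 4÷4/256÷4 = 1/64

P(bbHhMMnn) = 1/64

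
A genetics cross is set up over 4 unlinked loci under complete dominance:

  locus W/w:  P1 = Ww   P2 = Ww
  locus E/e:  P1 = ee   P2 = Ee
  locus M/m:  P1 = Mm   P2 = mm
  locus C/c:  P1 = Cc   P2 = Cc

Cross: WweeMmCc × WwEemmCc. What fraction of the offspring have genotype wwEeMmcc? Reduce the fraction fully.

P(wwEeMmcc) = 1/64

WweeMmCc gametes: WeMC×2, WeMc×2, WemC×2, Wemc×2, weMC×2, weMc×2, wemC×2, wemc×2
WwEemmCc gametes: WEmC×2, WEmc×2, WemC×2, Wemc×2, wEmC×2, wEmc×2, wemC×2, wemc×2
WweeMmCc×WwEemmCc grid (16·16=256): WWEeMmCC=4 WWEeMmCc=8 WWEeMmcc=4 WWEemmCC=4 WWEemmCc=8 WWEemmcc=4 WWeeMmCC=4 WWeeMmCc=8 WWeeMmcc=4 WWeemmCC=4 WWeemmCc=8 WWeemmcc=4 WwEeMmCC=8 WwEeMmCc=16 WwEeMmcc=8 WwEemmCC=8 WwEemmCc=16 WwEemmcc=8 WweeMmCC=8 WweeMmCc=16 WweeMmcc=8 WweemmCC=8 WweemmCc=16 Wweemmcc=8 wwEeMmCC=4 wwEeMmCc=8 wwEeMmcc=4 wwEemmCC=4 wwEemmCc=8 wwEemmcc=4 wweeMmCC=4 wweeMmCc=8 wweeMmcc=4 wweemmCC=4 wweemmCc=8 wweemmcc=4
wwEeMmcc hits 4/256; gcd=4; 4÷4/256÷4 = 1/64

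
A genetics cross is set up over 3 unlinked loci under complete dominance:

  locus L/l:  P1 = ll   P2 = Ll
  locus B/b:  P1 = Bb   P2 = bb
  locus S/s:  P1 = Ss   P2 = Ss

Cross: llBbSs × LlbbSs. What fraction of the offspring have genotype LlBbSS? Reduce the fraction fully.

llBbSs gametes: lBS×2, lBs×2, lbS×2, lbs×2
LlbbSs gametes: LbS×2, Lbs×2, lbS×2, lbs×2
llBbSs×LlbbSs grid (8·8=64): LlBbSS=4 LlBbSs=8 LlBbss=4 LlbbSS=4 LlbbSs=8 Llbbss=4 llBbSS=4 llBbSs=8 llBbss=4 llbbSS=4 llbbSs=8 llbbss=4
LlBbSS hits 4/64; gcd=4; 4÷4/64÷4 = 1/16

P(LlBbSS) = 1/16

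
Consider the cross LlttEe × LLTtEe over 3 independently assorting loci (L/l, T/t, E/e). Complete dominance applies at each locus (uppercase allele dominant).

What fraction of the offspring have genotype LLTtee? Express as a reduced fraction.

P(LLTtee) = 1/16

LlttEe gametes: LtE×2, Lte×2, ltE×2, lte×2
LLTtEe gametes: LTE×2, LTe×2, LtE×2, Lte×2
LlttEe×LLTtEe grid (8·8=64): LLTtEE=4 LLTtEe=8 LLTtee=4 LLttEE=4 LLttEe=8 LLttee=4 LlTtEE=4 LlTtEe=8 LlTtee=4 LlttEE=4 LlttEe=8 Llttee=4
LLTtee hits 4/64; gcd=4; 4÷4/64÷4 = 1/16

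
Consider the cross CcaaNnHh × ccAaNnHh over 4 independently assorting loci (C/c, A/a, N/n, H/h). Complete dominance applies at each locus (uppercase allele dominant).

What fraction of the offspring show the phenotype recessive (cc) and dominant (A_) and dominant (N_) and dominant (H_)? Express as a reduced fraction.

P(cc A_ N_ H_) = 9/64

CcaaNnHh gametes: CaNH×2, CaNh×2, CanH×2, Canh×2, caNH×2, caNh×2, canH×2, canh×2
ccAaNnHh gametes: cANH×2, cANh×2, cAnH×2, cAnh×2, caNH×2, caNh×2, canH×2, canh×2
CcaaNnHh×ccAaNnHh grid (16·16=256): CcAaNNHH=4 CcAaNNHh=8 CcAaNNhh=4 CcAaNnHH=8 CcAaNnHh=16 CcAaNnhh=8 CcAannHH=4 CcAannHh=8 CcAannhh=4 CcaaNNHH=4 CcaaNNHh=8 CcaaNNhh=4 CcaaNnHH=8 CcaaNnHh=16 CcaaNnhh=8 CcaannHH=4 CcaannHh=8 Ccaannhh=4 ccAaNNHH=4 ccAaNNHh=8 ccAaNNhh=4 ccAaNnHH=8 ccAaNnHh=16 ccAaNnhh=8 ccAannHH=4 ccAannHh=8 ccAannhh=4 ccaaNNHH=4 ccaaNNHh=8 ccaaNNhh=4 ccaaNnHH=8 ccaaNnHh=16 ccaaNnhh=8 ccaannHH=4 ccaannHh=8 ccaannhh=4
cc A_ N_ H_ hits 36/256; gcd=4; 36÷4/256÷4 = 9/64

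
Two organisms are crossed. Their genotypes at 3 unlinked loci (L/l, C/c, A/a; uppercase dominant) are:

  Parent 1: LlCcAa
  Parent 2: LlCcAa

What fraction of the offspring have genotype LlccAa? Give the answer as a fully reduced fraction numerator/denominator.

P(LlccAa) = 1/16

LlCcAa gametes: LCA×1, LCa×1, LcA×1, Lca×1, lCA×1, lCa×1, lcA×1, lca×1
LlCcAa gametes: LCA×1, LCa×1, LcA×1, Lca×1, lCA×1, lCa×1, lcA×1, lca×1
LlCcAa×LlCcAa grid (8·8=64): LLCCAA=1 LLCCAa=2 LLCCaa=1 LLCcAA=2 LLCcAa=4 LLCcaa=2 LLccAA=1 LLccAa=2 LLccaa=1 LlCCAA=2 LlCCAa=4 LlCCaa=2 LlCcAA=4 LlCcAa=8 LlCcaa=4 LlccAA=2 LlccAa=4 Llccaa=2 llCCAA=1 llCCAa=2 llCCaa=1 llCcAA=2 llCcAa=4 llCcaa=2 llccAA=1 llccAa=2 llccaa=1
LlccAa hits 4/64; gcd=4; 4÷4/64÷4 = 1/16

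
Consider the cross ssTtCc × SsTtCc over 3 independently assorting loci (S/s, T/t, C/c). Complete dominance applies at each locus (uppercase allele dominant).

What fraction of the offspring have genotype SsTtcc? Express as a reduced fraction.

ssTtCc gametes: sTC×2, sTc×2, stC×2, stc×2
SsTtCc gametes: STC×1, STc×1, StC×1, Stc×1, sTC×1, sTc×1, stC×1, stc×1
ssTtCc×SsTtCc grid (8·8=64): SsTTCC=2 SsTTCc=4 SsTTcc=2 SsTtCC=4 SsTtCc=8 SsTtcc=4 SsttCC=2 SsttCc=4 Ssttcc=2 ssTTCC=2 ssTTCc=4 ssTTcc=2 ssTtCC=4 ssTtCc=8 ssTtcc=4 ssttCC=2 ssttCc=4 ssttcc=2
SsTtcc hits 4/64; gcd=4; 4÷4/64÷4 = 1/16

P(SsTtcc) = 1/16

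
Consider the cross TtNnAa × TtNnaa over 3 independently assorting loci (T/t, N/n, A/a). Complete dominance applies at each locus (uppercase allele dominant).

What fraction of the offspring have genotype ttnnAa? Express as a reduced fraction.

P(ttnnAa) = 1/32

TtNnAa gametes: TNA×1, TNa×1, TnA×1, Tna×1, tNA×1, tNa×1, tnA×1, tna×1
TtNnaa gametes: TNa×2, Tna×2, tNa×2, tna×2
TtNnAa×TtNnaa grid (8·8=64): TTNNAa=2 TTNNaa=2 TTNnAa=4 TTNnaa=4 TTnnAa=2 TTnnaa=2 TtNNAa=4 TtNNaa=4 TtNnAa=8 TtNnaa=8 TtnnAa=4 Ttnnaa=4 ttNNAa=2 ttNNaa=2 ttNnAa=4 ttNnaa=4 ttnnAa=2 ttnnaa=2
ttnnAa hits 2/64; gcd=2; 2÷2/64÷2 = 1/32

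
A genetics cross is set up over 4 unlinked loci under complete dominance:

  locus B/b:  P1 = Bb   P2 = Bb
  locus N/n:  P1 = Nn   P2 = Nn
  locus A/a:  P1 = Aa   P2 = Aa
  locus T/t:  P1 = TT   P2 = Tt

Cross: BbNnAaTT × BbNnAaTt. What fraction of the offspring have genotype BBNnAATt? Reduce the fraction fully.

P(BBNnAATt) = 1/64

BbNnAaTT gametes: BNAT×2, BNaT×2, BnAT×2, BnaT×2, bNAT×2, bNaT×2, bnAT×2, bnaT×2
BbNnAaTt gametes: BNAT×1, BNAt×1, BNaT×1, BNat×1, BnAT×1, BnAt×1, BnaT×1, Bnat×1, bNAT×1, bNAt×1, bNaT×1, bNat×1, bnAT×1, bnAt×1, bnaT×1, bnat×1
BbNnAaTT×BbNnAaTt grid (16·16=256): BBNNAATT=2 BBNNAATt=2 BBNNAaTT=4 BBNNAaTt=4 BBNNaaTT=2 BBNNaaTt=2 BBNnAATT=4 BBNnAATt=4 BBNnAaTT=8 BBNnAaTt=8 BBNnaaTT=4 BBNnaaTt=4 BBnnAATT=2 BBnnAATt=2 BBnnAaTT=4 BBnnAaTt=4 BBnnaaTT=2 BBnnaaTt=2 BbNNAATT=4 BbNNAATt=4 BbNNAaTT=8 BbNNAaTt=8 BbNNaaTT=4 BbNNaaTt=4 BbNnAATT=8 BbNnAATt=8 BbNnAaTT=16 BbNnAaTt=16 BbNnaaTT=8 BbNnaaTt=8 BbnnAATT=4 BbnnAATt=4 BbnnAaTT=8 BbnnAaTt=8 BbnnaaTT=4 BbnnaaTt=4 bbNNAATT=2 bbNNAATt=2 bbNNAaTT=4 bbNNAaTt=4 bbNNaaTT=2 bbNNaaTt=2 bbNnAATT=4 bbNnAATt=4 bbNnAaTT=8 bbNnAaTt=8 bbNnaaTT=4 bbNnaaTt=4 bbnnAATT=2 bbnnAATt=2 bbnnAaTT=4 bbnnAaTt=4 bbnnaaTT=2 bbnnaaTt=2
BBNnAATt hits 4/256; gcd=4; 4÷4/256÷4 = 1/64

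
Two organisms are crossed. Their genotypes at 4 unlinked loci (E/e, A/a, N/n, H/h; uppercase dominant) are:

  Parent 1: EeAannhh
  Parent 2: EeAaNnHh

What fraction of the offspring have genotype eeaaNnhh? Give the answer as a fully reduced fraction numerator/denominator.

P(eeaaNnhh) = 1/64

EeAannhh gametes: EAnh×4, Eanh×4, eAnh×4, eanh×4
EeAaNnHh gametes: EANH×1, EANh×1, EAnH×1, EAnh×1, EaNH×1, EaNh×1, EanH×1, Eanh×1, eANH×1, eANh×1, eAnH×1, eAnh×1, eaNH×1, eaNh×1, eanH×1, eanh×1
EeAannhh×EeAaNnHh grid (16·16=256): EEAANnHh=4 EEAANnhh=4 EEAAnnHh=4 EEAAnnhh=4 EEAaNnHh=8 EEAaNnhh=8 EEAannHh=8 EEAannhh=8 EEaaNnHh=4 EEaaNnhh=4 EEaannHh=4 EEaannhh=4 EeAANnHh=8 EeAANnhh=8 EeAAnnHh=8 EeAAnnhh=8 EeAaNnHh=16 EeAaNnhh=16 EeAannHh=16 EeAannhh=16 EeaaNnHh=8 EeaaNnhh=8 EeaannHh=8 Eeaannhh=8 eeAANnHh=4 eeAANnhh=4 eeAAnnHh=4 eeAAnnhh=4 eeAaNnHh=8 eeAaNnhh=8 eeAannHh=8 eeAannhh=8 eeaaNnHh=4 eeaaNnhh=4 eeaannHh=4 eeaannhh=4
eeaaNnhh hits 4/256; gcd=4; 4÷4/256÷4 = 1/64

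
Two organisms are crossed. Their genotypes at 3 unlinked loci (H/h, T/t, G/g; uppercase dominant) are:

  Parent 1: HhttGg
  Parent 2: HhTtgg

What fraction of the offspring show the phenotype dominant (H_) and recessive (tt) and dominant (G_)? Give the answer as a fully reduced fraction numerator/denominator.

P(H_ tt G_) = 3/16

HhttGg gametes: HtG×2, Htg×2, htG×2, htg×2
HhTtgg gametes: HTg×2, Htg×2, hTg×2, htg×2
HhttGg×HhTtgg grid (8·8=64): HHTtGg=4 HHTtgg=4 HHttGg=4 HHttgg=4 HhTtGg=8 HhTtgg=8 HhttGg=8 Hhttgg=8 hhTtGg=4 hhTtgg=4 hhttGg=4 hhttgg=4
H_ tt G_ hits 12/64; gcd=4; 12÷4/64÷4 = 3/16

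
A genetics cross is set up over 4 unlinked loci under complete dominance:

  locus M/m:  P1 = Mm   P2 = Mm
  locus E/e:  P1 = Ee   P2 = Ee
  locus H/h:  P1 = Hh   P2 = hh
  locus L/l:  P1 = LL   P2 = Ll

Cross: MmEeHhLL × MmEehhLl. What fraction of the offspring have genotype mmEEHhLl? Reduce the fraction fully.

MmEeHhLL gametes: MEHL×2, MEhL×2, MeHL×2, MehL×2, mEHL×2, mEhL×2, meHL×2, mehL×2
MmEehhLl gametes: MEhL×2, MEhl×2, MehL×2, Mehl×2, mEhL×2, mEhl×2, mehL×2, mehl×2
MmEeHhLL×MmEehhLl grid (16·16=256): MMEEHhLL=4 MMEEHhLl=4 MMEEhhLL=4 MMEEhhLl=4 MMEeHhLL=8 MMEeHhLl=8 MMEehhLL=8 MMEehhLl=8 MMeeHhLL=4 MMeeHhLl=4 MMeehhLL=4 MMeehhLl=4 MmEEHhLL=8 MmEEHhLl=8 MmEEhhLL=8 MmEEhhLl=8 MmEeHhLL=16 MmEeHhLl=16 MmEehhLL=16 MmEehhLl=16 MmeeHhLL=8 MmeeHhLl=8 MmeehhLL=8 MmeehhLl=8 mmEEHhLL=4 mmEEHhLl=4 mmEEhhLL=4 mmEEhhLl=4 mmEeHhLL=8 mmEeHhLl=8 mmEehhLL=8 mmEehhLl=8 mmeeHhLL=4 mmeeHhLl=4 mmeehhLL=4 mmeehhLl=4
mmEEHhLl hits 4/256; gcd=4; 4÷4/256÷4 = 1/64

P(mmEEHhLl) = 1/64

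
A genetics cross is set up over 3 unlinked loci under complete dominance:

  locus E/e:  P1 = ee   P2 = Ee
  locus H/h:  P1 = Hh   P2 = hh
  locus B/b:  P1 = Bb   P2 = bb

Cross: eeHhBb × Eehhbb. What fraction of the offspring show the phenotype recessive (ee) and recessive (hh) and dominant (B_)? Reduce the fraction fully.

P(ee hh B_) = 1/8

eeHhBb gametes: eHB×2, eHb×2, ehB×2, ehb×2
Eehhbb gametes: Ehb×4, ehb×4
eeHhBb×Eehhbb grid (8·8=64): EeHhBb=8 EeHhbb=8 EehhBb=8 Eehhbb=8 eeHhBb=8 eeHhbb=8 eehhBb=8 eehhbb=8
ee hh B_ hits 8/64; gcd=8; 8÷8/64÷8 = 1/8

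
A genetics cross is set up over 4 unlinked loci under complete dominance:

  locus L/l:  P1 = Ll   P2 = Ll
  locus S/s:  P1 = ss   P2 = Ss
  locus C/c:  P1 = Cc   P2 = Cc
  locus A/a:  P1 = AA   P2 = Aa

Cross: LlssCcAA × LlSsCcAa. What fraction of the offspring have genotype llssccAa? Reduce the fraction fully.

LlssCcAA gametes: LsCA×4, LscA×4, lsCA×4, lscA×4
LlSsCcAa gametes: LSCA×1, LSCa×1, LScA×1, LSca×1, LsCA×1, LsCa×1, LscA×1, Lsca×1, lSCA×1, lSCa×1, lScA×1, lSca×1, lsCA×1, lsCa×1, lscA×1, lsca×1
LlssCcAA×LlSsCcAa grid (16·16=256): LLSsCCAA=4 LLSsCCAa=4 LLSsCcAA=8 LLSsCcAa=8 LLSsccAA=4 LLSsccAa=4 LLssCCAA=4 LLssCCAa=4 LLssCcAA=8 LLssCcAa=8 LLssccAA=4 LLssccAa=4 LlSsCCAA=8 LlSsCCAa=8 LlSsCcAA=16 LlSsCcAa=16 LlSsccAA=8 LlSsccAa=8 LlssCCAA=8 LlssCCAa=8 LlssCcAA=16 LlssCcAa=16 LlssccAA=8 LlssccAa=8 llSsCCAA=4 llSsCCAa=4 llSsCcAA=8 llSsCcAa=8 llSsccAA=4 llSsccAa=4 llssCCAA=4 llssCCAa=4 llssCcAA=8 llssCcAa=8 llssccAA=4 llssccAa=4
llssccAa hits 4/256; gcd=4; 4÷4/256÷4 = 1/64

P(llssccAa) = 1/64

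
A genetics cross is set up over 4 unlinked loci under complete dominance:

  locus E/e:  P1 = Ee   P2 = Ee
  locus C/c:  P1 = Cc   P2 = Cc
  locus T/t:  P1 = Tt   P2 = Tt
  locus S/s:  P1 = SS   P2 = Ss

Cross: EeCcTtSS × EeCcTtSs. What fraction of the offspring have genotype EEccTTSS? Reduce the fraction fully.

EeCcTtSS gametes: ECTS×2, ECtS×2, EcTS×2, EctS×2, eCTS×2, eCtS×2, ecTS×2, ectS×2
EeCcTtSs gametes: ECTS×1, ECTs×1, ECtS×1, ECts×1, EcTS×1, EcTs×1, EctS×1, Ects×1, eCTS×1, eCTs×1, eCtS×1, eCts×1, ecTS×1, ecTs×1, ectS×1, ects×1
EeCcTtSS×EeCcTtSs grid (16·16=256): EECCTTSS=2 EECCTTSs=2 EECCTtSS=4 EECCTtSs=4 EECCttSS=2 EECCttSs=2 EECcTTSS=4 EECcTTSs=4 EECcTtSS=8 EECcTtSs=8 EECcttSS=4 EECcttSs=4 EEccTTSS=2 EEccTTSs=2 EEccTtSS=4 EEccTtSs=4 EEccttSS=2 EEccttSs=2 EeCCTTSS=4 EeCCTTSs=4 EeCCTtSS=8 EeCCTtSs=8 EeCCttSS=4 EeCCttSs=4 EeCcTTSS=8 EeCcTTSs=8 EeCcTtSS=16 EeCcTtSs=16 EeCcttSS=8 EeCcttSs=8 EeccTTSS=4 EeccTTSs=4 EeccTtSS=8 EeccTtSs=8 EeccttSS=4 EeccttSs=4 eeCCTTSS=2 eeCCTTSs=2 eeCCTtSS=4 eeCCTtSs=4 eeCCttSS=2 eeCCttSs=2 eeCcTTSS=4 eeCcTTSs=4 eeCcTtSS=8 eeCcTtSs=8 eeCcttSS=4 eeCcttSs=4 eeccTTSS=2 eeccTTSs=2 eeccTtSS=4 eeccTtSs=4 eeccttSS=2 eeccttSs=2
EEccTTSS hits 2/256; gcd=2; 2÷2/256÷2 = 1/128

P(EEccTTSS) = 1/128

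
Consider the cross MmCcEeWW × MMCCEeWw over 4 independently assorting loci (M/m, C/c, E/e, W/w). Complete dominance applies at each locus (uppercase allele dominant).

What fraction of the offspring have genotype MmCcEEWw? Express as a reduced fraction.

MmCcEeWW gametes: MCEW×2, MCeW×2, McEW×2, MceW×2, mCEW×2, mCeW×2, mcEW×2, mceW×2
MMCCEeWw gametes: MCEW×4, MCEw×4, MCeW×4, MCew×4
MmCcEeWW×MMCCEeWw grid (16·16=256): MMCCEEWW=8 MMCCEEWw=8 MMCCEeWW=16 MMCCEeWw=16 MMCCeeWW=8 MMCCeeWw=8 MMCcEEWW=8 MMCcEEWw=8 MMCcEeWW=16 MMCcEeWw=16 MMCceeWW=8 MMCceeWw=8 MmCCEEWW=8 MmCCEEWw=8 MmCCEeWW=16 MmCCEeWw=16 MmCCeeWW=8 MmCCeeWw=8 MmCcEEWW=8 MmCcEEWw=8 MmCcEeWW=16 MmCcEeWw=16 MmCceeWW=8 MmCceeWw=8
MmCcEEWw hits 8/256; gcd=8; 8÷8/256÷8 = 1/32

P(MmCcEEWw) = 1/32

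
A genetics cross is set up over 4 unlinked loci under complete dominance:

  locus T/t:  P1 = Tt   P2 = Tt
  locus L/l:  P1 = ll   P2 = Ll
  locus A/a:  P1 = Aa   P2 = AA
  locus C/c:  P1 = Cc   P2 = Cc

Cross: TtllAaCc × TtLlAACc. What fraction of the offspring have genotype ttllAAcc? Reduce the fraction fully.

P(ttllAAcc) = 1/64

TtllAaCc gametes: TlAC×2, TlAc×2, TlaC×2, Tlac×2, tlAC×2, tlAc×2, tlaC×2, tlac×2
TtLlAACc gametes: TLAC×2, TLAc×2, TlAC×2, TlAc×2, tLAC×2, tLAc×2, tlAC×2, tlAc×2
TtllAaCc×TtLlAACc grid (16·16=256): TTLlAACC=4 TTLlAACc=8 TTLlAAcc=4 TTLlAaCC=4 TTLlAaCc=8 TTLlAacc=4 TTllAACC=4 TTllAACc=8 TTllAAcc=4 TTllAaCC=4 TTllAaCc=8 TTllAacc=4 TtLlAACC=8 TtLlAACc=16 TtLlAAcc=8 TtLlAaCC=8 TtLlAaCc=16 TtLlAacc=8 TtllAACC=8 TtllAACc=16 TtllAAcc=8 TtllAaCC=8 TtllAaCc=16 TtllAacc=8 ttLlAACC=4 ttLlAACc=8 ttLlAAcc=4 ttLlAaCC=4 ttLlAaCc=8 ttLlAacc=4 ttllAACC=4 ttllAACc=8 ttllAAcc=4 ttllAaCC=4 ttllAaCc=8 ttllAacc=4
ttllAAcc hits 4/256; gcd=4; 4÷4/256÷4 = 1/64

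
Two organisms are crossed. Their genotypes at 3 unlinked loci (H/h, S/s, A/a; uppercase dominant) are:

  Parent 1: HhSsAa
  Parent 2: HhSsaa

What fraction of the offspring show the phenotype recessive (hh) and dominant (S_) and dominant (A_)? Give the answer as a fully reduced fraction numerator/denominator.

HhSsAa gametes: HSA×1, HSa×1, HsA×1, Hsa×1, hSA×1, hSa×1, hsA×1, hsa×1
HhSsaa gametes: HSa×2, Hsa×2, hSa×2, hsa×2
HhSsAa×HhSsaa grid (8·8=64): HHSSAa=2 HHSSaa=2 HHSsAa=4 HHSsaa=4 HHssAa=2 HHssaa=2 HhSSAa=4 HhSSaa=4 HhSsAa=8 HhSsaa=8 HhssAa=4 Hhssaa=4 hhSSAa=2 hhSSaa=2 hhSsAa=4 hhSsaa=4 hhssAa=2 hhssaa=2
hh S_ A_ hits 6/64; gcd=2; 6÷2/64÷2 = 3/32

P(hh S_ A_) = 3/32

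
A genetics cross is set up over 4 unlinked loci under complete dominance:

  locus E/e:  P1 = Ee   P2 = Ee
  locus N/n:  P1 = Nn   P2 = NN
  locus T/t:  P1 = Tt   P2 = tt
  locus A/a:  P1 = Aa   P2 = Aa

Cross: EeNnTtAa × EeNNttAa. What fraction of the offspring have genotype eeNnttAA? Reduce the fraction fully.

P(eeNnttAA) = 1/64

EeNnTtAa gametes: ENTA×1, ENTa×1, ENtA×1, ENta×1, EnTA×1, EnTa×1, EntA×1, Enta×1, eNTA×1, eNTa×1, eNtA×1, eNta×1, enTA×1, enTa×1, entA×1, enta×1
EeNNttAa gametes: ENtA×4, ENta×4, eNtA×4, eNta×4
EeNnTtAa×EeNNttAa grid (16·16=256): EENNTtAA=4 EENNTtAa=8 EENNTtaa=4 EENNttAA=4 EENNttAa=8 EENNttaa=4 EENnTtAA=4 EENnTtAa=8 EENnTtaa=4 EENnttAA=4 EENnttAa=8 EENnttaa=4 EeNNTtAA=8 EeNNTtAa=16 EeNNTtaa=8 EeNNttAA=8 EeNNttAa=16 EeNNttaa=8 EeNnTtAA=8 EeNnTtAa=16 EeNnTtaa=8 EeNnttAA=8 EeNnttAa=16 EeNnttaa=8 eeNNTtAA=4 eeNNTtAa=8 eeNNTtaa=4 eeNNttAA=4 eeNNttAa=8 eeNNttaa=4 eeNnTtAA=4 eeNnTtAa=8 eeNnTtaa=4 eeNnttAA=4 eeNnttAa=8 eeNnttaa=4
eeNnttAA hits 4/256; gcd=4; 4÷4/256÷4 = 1/64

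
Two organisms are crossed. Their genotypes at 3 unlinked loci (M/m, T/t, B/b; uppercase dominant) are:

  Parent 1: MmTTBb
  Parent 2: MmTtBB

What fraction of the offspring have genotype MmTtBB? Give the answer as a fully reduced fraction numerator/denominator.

MmTTBb gametes: MTB×2, MTb×2, mTB×2, mTb×2
MmTtBB gametes: MTB×2, MtB×2, mTB×2, mtB×2
MmTTBb×MmTtBB grid (8·8=64): MMTTBB=4 MMTTBb=4 MMTtBB=4 MMTtBb=4 MmTTBB=8 MmTTBb=8 MmTtBB=8 MmTtBb=8 mmTTBB=4 mmTTBb=4 mmTtBB=4 mmTtBb=4
MmTtBB hits 8/64; gcd=8; 8÷8/64÷8 = 1/8

P(MmTtBB) = 1/8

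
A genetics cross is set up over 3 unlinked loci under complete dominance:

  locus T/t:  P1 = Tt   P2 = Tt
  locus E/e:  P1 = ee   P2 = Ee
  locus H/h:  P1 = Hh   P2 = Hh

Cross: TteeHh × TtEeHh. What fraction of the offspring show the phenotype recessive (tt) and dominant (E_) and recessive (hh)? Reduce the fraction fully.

P(tt E_ hh) = 1/32

TteeHh gametes: TeH×2, Teh×2, teH×2, teh×2
TtEeHh gametes: TEH×1, TEh×1, TeH×1, Teh×1, tEH×1, tEh×1, teH×1, teh×1
TteeHh×TtEeHh grid (8·8=64): TTEeHH=2 TTEeHh=4 TTEehh=2 TTeeHH=2 TTeeHh=4 TTeehh=2 TtEeHH=4 TtEeHh=8 TtEehh=4 TteeHH=4 TteeHh=8 Tteehh=4 ttEeHH=2 ttEeHh=4 ttEehh=2 tteeHH=2 tteeHh=4 tteehh=2
tt E_ hh hits 2/64; gcd=2; 2÷2/64÷2 = 1/32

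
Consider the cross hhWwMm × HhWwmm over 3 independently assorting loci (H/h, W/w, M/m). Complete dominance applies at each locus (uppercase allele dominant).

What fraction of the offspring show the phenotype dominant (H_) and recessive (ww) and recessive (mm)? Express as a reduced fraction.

hhWwMm gametes: hWM×2, hWm×2, hwM×2, hwm×2
HhWwmm gametes: HWm×2, Hwm×2, hWm×2, hwm×2
hhWwMm×HhWwmm grid (8·8=64): HhWWMm=4 HhWWmm=4 HhWwMm=8 HhWwmm=8 HhwwMm=4 Hhwwmm=4 hhWWMm=4 hhWWmm=4 hhWwMm=8 hhWwmm=8 hhwwMm=4 hhwwmm=4
H_ ww mm hits 4/64; gcd=4; 4÷4/64÷4 = 1/16

P(H_ ww mm) = 1/16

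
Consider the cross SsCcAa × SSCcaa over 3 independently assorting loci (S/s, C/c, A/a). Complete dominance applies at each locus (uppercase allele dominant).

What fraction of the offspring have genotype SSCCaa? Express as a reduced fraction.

SsCcAa gametes: SCA×1, SCa×1, ScA×1, Sca×1, sCA×1, sCa×1, scA×1, sca×1
SSCcaa gametes: SCa×4, Sca×4
SsCcAa×SSCcaa grid (8·8=64): SSCCAa=4 SSCCaa=4 SSCcAa=8 SSCcaa=8 SSccAa=4 SSccaa=4 SsCCAa=4 SsCCaa=4 SsCcAa=8 SsCcaa=8 SsccAa=4 Ssccaa=4
SSCCaa hits 4/64; gcd=4; 4÷4/64÷4 = 1/16

P(SSCCaa) = 1/16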